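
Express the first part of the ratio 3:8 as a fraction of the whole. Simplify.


Total parts = 3 + 8 = 11
First part fraction = 3/11
Simplify: 3/11 = 3/11

3/11


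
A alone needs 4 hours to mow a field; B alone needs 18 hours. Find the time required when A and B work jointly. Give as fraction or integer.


Rate of A = 1/4 job per hour
Rate of B = 1/18 job per hour
Combined rate = 1/4 + 1/18
Find common denominator: (18 + 4)/(4*18) = 22/72
Combined rate = 11/36 job per hour
Time together = 1 / (11/36) = 36/11 hours

36/11


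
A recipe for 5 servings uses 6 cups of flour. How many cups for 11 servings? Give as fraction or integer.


Original: 6 cups for 5 servings
Target servings = 11
Scaling factor = 11/5
New amount = 6 * 11/5
= 66/5
= 66/5 cups

66/5


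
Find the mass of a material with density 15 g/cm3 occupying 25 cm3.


Using mass = density * volume
Density = 15 g/cm3
Volume = 25 cm3
Mass = 15 * 25
= 375 g

375


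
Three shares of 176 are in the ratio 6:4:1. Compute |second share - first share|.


Total parts = 6 + 4 + 1 = 11
Value per part = 176 / 11 = 16
Shares: 6*16=96, 4*16=64, 1*16=16
Second share = 64, first share = 96
Difference = |64 - 96| = 32

32


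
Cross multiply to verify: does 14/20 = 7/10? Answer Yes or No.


Cross multiply to check 14/20 = 7/10
Left cross product: 14 * 10 = 140
Right cross product: 20 * 7 = 140
140 = 140
Equal, so proportions match => Yes

Yes


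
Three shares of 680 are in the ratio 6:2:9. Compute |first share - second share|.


Total parts = 6 + 2 + 9 = 17
Value per part = 680 / 17 = 40
Shares: 6*40=240, 2*40=80, 9*40=360
First share = 240, second share = 80
Difference = |240 - 80| = 160

160


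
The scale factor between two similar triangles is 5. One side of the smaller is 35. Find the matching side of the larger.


Similar triangles have proportional sides
Scale factor = 5
Smaller side = 35
Corresponding larger side = 35 * 5
= 175

175


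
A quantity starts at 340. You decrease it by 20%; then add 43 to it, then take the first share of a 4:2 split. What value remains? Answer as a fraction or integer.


Start with 340.
Step 1: Decrease by 20%: 340 * 80/100 = 272
Step 2: Add 43: 272+43=315; split 4:2 first = 315*4/6 = 210
Final result = 210

210


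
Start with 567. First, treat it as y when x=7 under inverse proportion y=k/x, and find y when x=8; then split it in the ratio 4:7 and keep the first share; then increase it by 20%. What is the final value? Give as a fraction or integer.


Start with 567.
Step 1: Inverse prop: k = (567)*7; new y = k/8 = 567*7/8 = 3969/8
Step 2: Split 4:7, first share = 3969/8 * 4/11 = 3969/22
Step 3: Increase by 20%: 3969/22 * 120/100 = 11907/55
Final result = 11907/55

11907/55


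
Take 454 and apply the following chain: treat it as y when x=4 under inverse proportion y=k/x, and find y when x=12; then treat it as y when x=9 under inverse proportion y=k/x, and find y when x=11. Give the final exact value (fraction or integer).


Start with 454.
Step 1: Inverse prop: k = (454)*4; new y = k/12 = 454*4/12 = 454/3
Step 2: Inverse prop: k = (454/3)*9; new y = k/11 = 454/3*9/11 = 1362/11
Final result = 1362/11

1362/11


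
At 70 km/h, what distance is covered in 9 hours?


Using distance = speed * time
Speed = 70 km/h
Time = 9 hours
Distance = 70 * 9
= 630 km

630


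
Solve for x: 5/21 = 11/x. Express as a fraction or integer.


Setting up: 5/21 = 11/x
Cross multiply: 5 * x = 21 * 11
5x = 231
x = 231/5
x = 231/5

231/5


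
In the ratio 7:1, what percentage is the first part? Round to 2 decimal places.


Total parts = 7 + 1 = 8
First part fraction = 7/8
Percentage = (7/8) * 100
= 0.875 * 100
= 87.50%

87.50


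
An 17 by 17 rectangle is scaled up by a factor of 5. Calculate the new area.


Original dimensions: 17 x 17
Enlargement factor = 5
New width = 17 * 5 = 85
New height = 17 * 5 = 85
New area = 85 * 85 = 7225

7225


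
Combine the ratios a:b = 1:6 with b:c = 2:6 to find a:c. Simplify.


Given a:b = 1:6 and b:c = 2:6
Make b consistent. Multiply first ratio by 2: a:b = 2:12
Multiply second ratio by 6: b:c = 12:36
Now b = 12 in both, so a:b:c = 2:12:36
Therefore a:c = 2:36
Simplify by GCD: a:c = 1:18

1:18


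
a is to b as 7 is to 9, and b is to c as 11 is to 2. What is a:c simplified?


Given a:b = 7:9 and b:c = 11:2
Make b consistent. Multiply first ratio by 11: a:b = 77:99
Multiply second ratio by 9: b:c = 99:18
Now b = 99 in both, so a:b:c = 77:99:18
Therefore a:c = 77:18
Simplify by GCD: a:c = 77:18

77:18


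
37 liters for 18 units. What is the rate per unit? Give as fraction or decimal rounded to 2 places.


Total liters = 37
Number of units = 18
Unit rate = 37 / 18
= 2.06 liters per unit

2.06


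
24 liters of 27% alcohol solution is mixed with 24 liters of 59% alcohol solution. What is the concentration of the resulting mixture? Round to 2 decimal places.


Solute in mixture 1 = 27% of 24 L = 24*27/100 = 162/25 L
Solute in mixture 2 = 59% of 24 L = 24*59/100 = 354/25 L
Total solute = 162/25 + 354/25 = 516/25 L
Total volume = 24 + 24 = 48 L
Final concentration = 516/25/48 * 100 = 43.00%

43.00


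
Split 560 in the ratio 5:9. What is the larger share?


Total parts = 5 + 9 = 14
Value per part = 560 / 14 = 40
First share = 5 * 40 = 200
Second share = 9 * 40 = 360
Larger share = 360

360


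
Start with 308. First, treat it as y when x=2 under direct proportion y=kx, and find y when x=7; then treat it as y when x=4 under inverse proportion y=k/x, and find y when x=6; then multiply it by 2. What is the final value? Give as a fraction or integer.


Start with 308.
Step 1: Direct prop: k = (308)/2; new y = k*7 = 308*7/2 = 1078
Step 2: Inverse prop: k = (1078)*4; new y = k/6 = 1078*4/6 = 2156/3
Step 3: Multiply by 2: 2156/3 * 2 = 4312/3
Final result = 4312/3

4312/3


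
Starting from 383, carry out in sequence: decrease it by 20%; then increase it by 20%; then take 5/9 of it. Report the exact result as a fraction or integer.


Start with 383.
Step 1: Decrease by 20%: 383 * 80/100 = 1532/5
Step 2: Increase by 20%: 1532/5 * 120/100 = 9192/25
Step 3: Take 5/9: 9192/25 * 5/9 = 3064/15
Final result = 3064/15

3064/15


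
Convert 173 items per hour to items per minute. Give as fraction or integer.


Converting from per hour to per minute
Rate = 173 items per hour
Divide by 60: 173/60
= 173/60 items per minute

173/60


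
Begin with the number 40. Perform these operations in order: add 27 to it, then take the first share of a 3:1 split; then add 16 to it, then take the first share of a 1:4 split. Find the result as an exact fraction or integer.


Start with 40.
Step 1: Add 27: 40+27=67; split 3:1 first = 67*3/4 = 201/4
Step 2: Add 16: 201/4+16=265/4; split 1:4 first = 265/4*1/5 = 53/4
Final result = 53/4

53/4


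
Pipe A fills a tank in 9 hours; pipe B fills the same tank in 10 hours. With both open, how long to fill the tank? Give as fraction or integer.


Rate of A = 1/9 job per hour
Rate of B = 1/10 job per hour
Combined rate = 1/9 + 1/10
Find common denominator: (10 + 9)/(9*10) = 19/90
Combined rate = 19/90 job per hour
Time together = 1 / (19/90) = 90/19 hours

90/19


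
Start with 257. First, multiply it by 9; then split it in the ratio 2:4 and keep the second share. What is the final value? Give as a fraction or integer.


Start with 257.
Step 1: Multiply by 9: 257 * 9 = 2313
Step 2: Split 2:4, second share = 2313 * 4/6 = 1542
Final result = 1542

1542


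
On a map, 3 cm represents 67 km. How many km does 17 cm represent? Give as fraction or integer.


Map scale: 3 cm = 67 km
Measured distance on map = 17 cm
Set up proportion: 17 * 67 / 3
= 1139 / 3
= 1139/3 km

1139/3


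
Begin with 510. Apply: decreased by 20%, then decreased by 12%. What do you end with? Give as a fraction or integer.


Start: 510
Step 1: decrease by 20% => multiply by 80/100
  510 * 80/100 = 408
Step 2: decrease by 12% => multiply by 88/100
  408 * 88/100 = 8976/25
Final value = 8976/25

8976/25


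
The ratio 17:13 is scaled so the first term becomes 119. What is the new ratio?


Original ratio: 17:13
First term target: 119
Scale factor = 119 / 17 = 7
Multiply second term: 13 * 7 = 91
Equivalent ratio = 119:91

119:91


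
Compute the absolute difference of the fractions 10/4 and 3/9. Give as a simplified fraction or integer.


Simplify: 10/4 = 5/2 and 3/9 = 1/3
Find common denominator: LCD = 6
Convert: 15/6 and 2/6
Difference = |15 - 2|/6 = 13/6
Simplified = 13/6

13/6


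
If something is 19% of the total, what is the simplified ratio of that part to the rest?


Part = 19%, Remainder = 81%
Ratio = 19:81
GCD(19, 81) = 1
Simplify: 19:81 = 19:81

19:81


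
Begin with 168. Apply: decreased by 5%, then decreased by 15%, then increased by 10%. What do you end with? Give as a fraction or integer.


Start: 168
Step 1: decrease by 5% => multiply by 95/100
  168 * 95/100 = 798/5
Step 2: decrease by 15% => multiply by 85/100
  798/5 * 85/100 = 6783/50
Step 3: increase by 10% => multiply by 110/100
  6783/50 * 110/100 = 74613/500
Final value = 74613/500

74613/500


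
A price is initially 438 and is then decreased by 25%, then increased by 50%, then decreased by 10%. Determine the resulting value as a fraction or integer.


Start: 438
Step 1: decrease by 25% => multiply by 75/100
  438 * 75/100 = 657/2
Step 2: increase by 50% => multiply by 150/100
  657/2 * 150/100 = 1971/4
Step 3: decrease by 10% => multiply by 90/100
  1971/4 * 90/100 = 17739/40
Final value = 17739/40

17739/40


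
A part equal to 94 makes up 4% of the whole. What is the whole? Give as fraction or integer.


Given: 94 is 4% of the whole
Set up: 94 = 4/100 * whole
whole = 94 * 100 / 4
whole = 9400 / 4
whole = 2350

2350


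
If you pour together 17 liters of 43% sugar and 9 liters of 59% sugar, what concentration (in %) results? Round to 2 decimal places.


Solute in mixture 1 = 43% of 17 L = 17*43/100 = 731/100 L
Solute in mixture 2 = 59% of 9 L = 9*59/100 = 531/100 L
Total solute = 731/100 + 531/100 = 631/50 L
Total volume = 17 + 9 = 26 L
Final concentration = 631/50/26 * 100 = 48.54%

48.54


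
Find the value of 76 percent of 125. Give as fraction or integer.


Compute 76% of 125
Convert percentage: 76% = 76/100
Multiply: 125 * 76/100
= 9500/100
= 95

95


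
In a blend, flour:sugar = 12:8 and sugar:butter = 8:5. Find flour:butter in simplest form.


Given a:b = 12:8 and b:c = 8:5
Make b consistent. Multiply first ratio by 8: a:b = 96:64
Multiply second ratio by 8: b:c = 64:40
Now b = 64 in both, so a:b:c = 96:64:40
Therefore a:c = 96:40
Simplify by GCD: a:c = 12:5

12:5


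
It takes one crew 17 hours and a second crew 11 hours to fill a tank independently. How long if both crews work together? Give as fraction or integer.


Rate of A = 1/17 job per hour
Rate of B = 1/11 job per hour
Combined rate = 1/17 + 1/11
Find common denominator: (11 + 17)/(17*11) = 28/187
Combined rate = 28/187 job per hour
Time together = 1 / (28/187) = 187/28 hours

187/28


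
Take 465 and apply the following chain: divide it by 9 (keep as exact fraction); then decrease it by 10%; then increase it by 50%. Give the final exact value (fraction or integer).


Start with 465.
Step 1: Divide by 9: 465 / 9 = 155/3
Step 2: Decrease by 10%: 155/3 * 90/100 = 93/2
Step 3: Increase by 50%: 93/2 * 150/100 = 279/4
Final result = 279/4

279/4


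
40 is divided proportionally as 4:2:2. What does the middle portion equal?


Ratio = 4:2:2
Total parts = 4 + 2 + 2 = 8
Value per part = 40 / 8 = 5
First share = 4 * 5 = 20
Middle share = 2 * 5 = 10
Third share = 2 * 5 = 10

10


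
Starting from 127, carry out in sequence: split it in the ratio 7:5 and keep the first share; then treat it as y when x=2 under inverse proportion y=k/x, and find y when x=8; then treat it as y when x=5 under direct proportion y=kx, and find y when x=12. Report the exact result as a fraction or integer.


Start with 127.
Step 1: Split 7:5, first share = 127 * 7/12 = 889/12
Step 2: Inverse prop: k = (889/12)*2; new y = k/8 = 889/12*2/8 = 889/48
Step 3: Direct prop: k = (889/48)/5; new y = k*12 = 889/48*12/5 = 889/20
Final result = 889/20

889/20


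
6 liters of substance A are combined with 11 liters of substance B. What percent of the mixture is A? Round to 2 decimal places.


Volume of A = 6 L
Volume of B = 11 L
Total volume = 6 + 11 = 17 L
Percentage of A = (6/17) * 100
= 35.29%

35.29


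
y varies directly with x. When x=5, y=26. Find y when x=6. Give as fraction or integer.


Direct proportion: y = kx
Find k: k = 26/5 = 26/5
Compute y at x=6: y = 26/5 * 6
y = 156/5

156/5


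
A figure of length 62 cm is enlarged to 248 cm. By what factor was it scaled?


Original length = 62 cm
Scaled length = 248 cm
Scale factor = 248 / 62
= 4

4


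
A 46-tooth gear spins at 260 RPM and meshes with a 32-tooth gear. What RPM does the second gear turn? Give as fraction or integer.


Gear ratio: teeth_A * RPM_A = teeth_B * RPM_B
46 * 260 = 32 * RPM_B
11960 = 32 * RPM_B
RPM_B = 11960 / 32
RPM_B = 1495/4

1495/4


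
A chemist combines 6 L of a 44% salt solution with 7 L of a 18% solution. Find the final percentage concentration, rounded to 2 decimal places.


Solute in mixture 1 = 44% of 6 L = 6*44/100 = 66/25 L
Solute in mixture 2 = 18% of 7 L = 7*18/100 = 63/50 L
Total solute = 66/25 + 63/50 = 39/10 L
Total volume = 6 + 7 = 13 L
Final concentration = 39/10/13 * 100 = 30.00%

30.00


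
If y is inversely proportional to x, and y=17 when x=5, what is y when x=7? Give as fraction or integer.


Inverse proportion: y = k/x
Find k: k = 5 * 17 = 85
Compute y at x=7: y = 85/7
y = 85/7

85/7


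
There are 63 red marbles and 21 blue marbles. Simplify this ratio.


Find GCD(63, 21)
GCD = 21
Divide both by 21: 63/21 = 3, 21/21 = 1
Simplified ratio = 3:1

3:1


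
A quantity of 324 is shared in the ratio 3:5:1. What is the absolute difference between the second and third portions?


Total parts = 3 + 5 + 1 = 9
Value per part = 324 / 9 = 36
Shares: 3*36=108, 5*36=180, 1*36=36
Second share = 180, third share = 36
Difference = |180 - 36| = 144

144


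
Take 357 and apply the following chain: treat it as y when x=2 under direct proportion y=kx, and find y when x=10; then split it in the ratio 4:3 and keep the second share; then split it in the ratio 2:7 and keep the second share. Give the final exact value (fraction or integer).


Start with 357.
Step 1: Direct prop: k = (357)/2; new y = k*10 = 357*10/2 = 1785
Step 2: Split 4:3, second share = 1785 * 3/7 = 765
Step 3: Split 2:7, second share = 765 * 7/9 = 595
Final result = 595

595


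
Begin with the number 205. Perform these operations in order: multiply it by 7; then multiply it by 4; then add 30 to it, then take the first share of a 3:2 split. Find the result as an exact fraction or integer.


Start with 205.
Step 1: Multiply by 7: 205 * 7 = 1435
Step 2: Multiply by 4: 1435 * 4 = 5740
Step 3: Add 30: 5740+30=5770; split 3:2 first = 5770*3/5 = 3462
Final result = 3462

3462


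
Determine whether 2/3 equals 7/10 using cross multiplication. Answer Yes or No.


Cross multiply to check 2/3 = 7/10
Left cross product: 2 * 10 = 20
Right cross product: 3 * 7 = 21
20 != 21
Not equal, so proportions differ => No

No


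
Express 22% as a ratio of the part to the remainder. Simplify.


Part = 22%, Remainder = 78%
Ratio = 22:78
GCD(22, 78) = 2
Simplify: 11:39 = 11:39

11:39


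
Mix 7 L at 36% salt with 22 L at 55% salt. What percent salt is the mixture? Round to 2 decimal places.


Solute in mixture 1 = 36% of 7 L = 7*36/100 = 63/25 L
Solute in mixture 2 = 55% of 22 L = 22*55/100 = 121/10 L
Total solute = 63/25 + 121/10 = 731/50 L
Total volume = 7 + 22 = 29 L
Final concentration = 731/50/29 * 100 = 50.41%

50.41


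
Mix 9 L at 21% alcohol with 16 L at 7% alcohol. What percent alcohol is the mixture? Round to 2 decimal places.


Solute in mixture 1 = 21% of 9 L = 9*21/100 = 189/100 L
Solute in mixture 2 = 7% of 16 L = 16*7/100 = 28/25 L
Total solute = 189/100 + 28/25 = 301/100 L
Total volume = 9 + 16 = 25 L
Final concentration = 301/100/25 * 100 = 12.04%

12.04


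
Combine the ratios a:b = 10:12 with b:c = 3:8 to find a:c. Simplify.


Given a:b = 10:12 and b:c = 3:8
Make b consistent. Multiply first ratio by 3: a:b = 30:36
Multiply second ratio by 12: b:c = 36:96
Now b = 36 in both, so a:b:c = 30:36:96
Therefore a:c = 30:96
Simplify by GCD: a:c = 5:16

5:16


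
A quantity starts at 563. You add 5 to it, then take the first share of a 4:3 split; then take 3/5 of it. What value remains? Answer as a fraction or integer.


Start with 563.
Step 1: Add 5: 563+5=568; split 4:3 first = 568*4/7 = 2272/7
Step 2: Take 3/5: 2272/7 * 3/5 = 6816/35
Final result = 6816/35

6816/35


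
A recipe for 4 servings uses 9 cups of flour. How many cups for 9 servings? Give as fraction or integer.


Original: 9 cups for 4 servings
Target servings = 9
Scaling factor = 9/4
New amount = 9 * 9/4
= 81/4
= 81/4 cups

81/4


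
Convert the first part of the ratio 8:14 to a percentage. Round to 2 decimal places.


Total parts = 8 + 14 = 22
First part fraction = 8/22
Percentage = (8/22) * 100
= 0.363636 * 100
= 36.36%

36.36


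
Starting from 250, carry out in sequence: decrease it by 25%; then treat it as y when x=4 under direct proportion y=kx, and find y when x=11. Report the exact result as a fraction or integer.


Start with 250.
Step 1: Decrease by 25%: 250 * 75/100 = 375/2
Step 2: Direct prop: k = (375/2)/4; new y = k*11 = 375/2*11/4 = 4125/8
Final result = 4125/8

4125/8


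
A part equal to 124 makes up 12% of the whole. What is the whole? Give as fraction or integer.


Given: 124 is 12% of the whole
Set up: 124 = 12/100 * whole
whole = 124 * 100 / 12
whole = 12400 / 12
whole = 3100/3

3100/3


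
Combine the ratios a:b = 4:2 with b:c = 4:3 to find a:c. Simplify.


Given a:b = 4:2 and b:c = 4:3
Make b consistent. Multiply first ratio by 4: a:b = 16:8
Multiply second ratio by 2: b:c = 8:6
Now b = 8 in both, so a:b:c = 16:8:6
Therefore a:c = 16:6
Simplify by GCD: a:c = 8:3

8:3


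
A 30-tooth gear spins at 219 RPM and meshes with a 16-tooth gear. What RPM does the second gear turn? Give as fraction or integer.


Gear ratio: teeth_A * RPM_A = teeth_B * RPM_B
30 * 219 = 16 * RPM_B
6570 = 16 * RPM_B
RPM_B = 6570 / 16
RPM_B = 3285/8

3285/8


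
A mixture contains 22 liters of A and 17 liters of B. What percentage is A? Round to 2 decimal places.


Volume of A = 22 L
Volume of B = 17 L
Total volume = 22 + 17 = 39 L
Percentage of A = (22/39) * 100
= 56.41%

56.41


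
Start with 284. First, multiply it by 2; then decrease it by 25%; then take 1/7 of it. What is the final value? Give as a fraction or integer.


Start with 284.
Step 1: Multiply by 2: 284 * 2 = 568
Step 2: Decrease by 25%: 568 * 75/100 = 426
Step 3: Take 1/7: 426 * 1/7 = 426/7
Final result = 426/7

426/7


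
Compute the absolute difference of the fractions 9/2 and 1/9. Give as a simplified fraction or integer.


Simplify: 9/2 = 9/2 and 1/9 = 1/9
Find common denominator: LCD = 18
Convert: 81/18 and 2/18
Difference = |81 - 2|/18 = 79/18
Simplified = 79/18

79/18


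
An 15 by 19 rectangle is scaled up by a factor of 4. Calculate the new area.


Original dimensions: 15 x 19
Enlargement factor = 4
New width = 15 * 4 = 60
New height = 19 * 4 = 76
New area = 60 * 76 = 4560

4560


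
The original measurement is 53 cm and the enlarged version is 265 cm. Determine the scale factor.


Original length = 53 cm
Scaled length = 265 cm
Scale factor = 265 / 53
= 5

5


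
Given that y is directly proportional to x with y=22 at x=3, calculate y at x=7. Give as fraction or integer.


Direct proportion: y = kx
Find k: k = 22/3 = 22/3
Compute y at x=7: y = 22/3 * 7
y = 154/3

154/3


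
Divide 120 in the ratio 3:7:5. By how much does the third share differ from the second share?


Total parts = 3 + 7 + 5 = 15
Value per part = 120 / 15 = 8
Shares: 3*8=24, 7*8=56, 5*8=40
Third share = 40, second share = 56
Difference = |40 - 56| = 16

16


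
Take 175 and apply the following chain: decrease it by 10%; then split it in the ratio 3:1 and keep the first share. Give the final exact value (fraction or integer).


Start with 175.
Step 1: Decrease by 10%: 175 * 90/100 = 315/2
Step 2: Split 3:1, first share = 315/2 * 3/4 = 945/8
Final result = 945/8

945/8


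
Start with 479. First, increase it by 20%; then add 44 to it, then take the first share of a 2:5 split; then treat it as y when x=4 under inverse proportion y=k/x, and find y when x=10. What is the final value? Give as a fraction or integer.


Start with 479.
Step 1: Increase by 20%: 479 * 120/100 = 2874/5
Step 2: Add 44: 2874/5+44=3094/5; split 2:5 first = 3094/5*2/7 = 884/5
Step 3: Inverse prop: k = (884/5)*4; new y = k/10 = 884/5*4/10 = 1768/25
Final result = 1768/25

1768/25


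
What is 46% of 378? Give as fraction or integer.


Compute 46% of 378
Convert percentage: 46% = 46/100
Multiply: 378 * 46/100
= 17388/100
= 4347/25

4347/25


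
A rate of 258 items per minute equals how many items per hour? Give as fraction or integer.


Converting from per minute to per hour
Rate = 258 items per minute
Multiply by 60: 258 * 60
= 15480 items per hour

15480


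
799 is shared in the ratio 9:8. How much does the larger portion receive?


Total parts = 9 + 8 = 17
Value per part = 799 / 17 = 47
First share = 9 * 47 = 423
Second share = 8 * 47 = 376
Larger share = 423

423


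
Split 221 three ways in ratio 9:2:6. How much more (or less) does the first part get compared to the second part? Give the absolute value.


Total parts = 9 + 2 + 6 = 17
Value per part = 221 / 17 = 13
Shares: 9*13=117, 2*13=26, 6*13=78
First share = 117, second share = 26
Difference = |117 - 26| = 91

91


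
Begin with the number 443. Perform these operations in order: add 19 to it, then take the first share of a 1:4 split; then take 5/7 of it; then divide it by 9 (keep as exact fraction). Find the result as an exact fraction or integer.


Start with 443.
Step 1: Add 19: 443+19=462; split 1:4 first = 462*1/5 = 462/5
Step 2: Take 5/7: 462/5 * 5/7 = 66
Step 3: Divide by 9: 66 / 9 = 22/3
Final result = 22/3

22/3


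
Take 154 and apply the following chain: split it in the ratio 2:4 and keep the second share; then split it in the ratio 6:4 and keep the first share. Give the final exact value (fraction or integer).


Start with 154.
Step 1: Split 2:4, second share = 154 * 4/6 = 308/3
Step 2: Split 6:4, first share = 308/3 * 6/10 = 308/5
Final result = 308/5

308/5


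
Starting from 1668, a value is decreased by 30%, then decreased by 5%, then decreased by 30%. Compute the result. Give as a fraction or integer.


Start: 1668
Step 1: decrease by 30% => multiply by 70/100
  1668 * 70/100 = 5838/5
Step 2: decrease by 5% => multiply by 95/100
  5838/5 * 95/100 = 55461/50
Step 3: decrease by 30% => multiply by 70/100
  55461/50 * 70/100 = 388227/500
Final value = 388227/500

388227/500


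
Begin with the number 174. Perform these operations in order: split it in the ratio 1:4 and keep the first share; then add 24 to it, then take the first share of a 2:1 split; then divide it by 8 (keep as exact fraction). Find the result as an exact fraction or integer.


Start with 174.
Step 1: Split 1:4, first share = 174 * 1/5 = 174/5
Step 2: Add 24: 174/5+24=294/5; split 2:1 first = 294/5*2/3 = 196/5
Step 3: Divide by 8: 196/5 / 8 = 49/10
Final result = 49/10

49/10


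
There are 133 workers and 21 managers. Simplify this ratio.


Find GCD(133, 21)
GCD = 7
Divide both by 7: 133/7 = 19, 21/7 = 3
Simplified ratio = 19:3

19:3


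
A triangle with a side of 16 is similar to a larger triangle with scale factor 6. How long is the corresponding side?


Similar triangles have proportional sides
Scale factor = 6
Smaller side = 16
Corresponding larger side = 16 * 6
= 96

96


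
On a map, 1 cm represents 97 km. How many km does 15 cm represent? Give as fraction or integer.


Map scale: 1 cm = 97 km
Measured distance on map = 15 cm
Set up proportion: 15 * 97 / 1
= 1455 / 1
= 1455 km

1455


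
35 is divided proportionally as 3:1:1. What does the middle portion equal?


Ratio = 3:1:1
Total parts = 3 + 1 + 1 = 5
Value per part = 35 / 5 = 7
First share = 3 * 7 = 21
Middle share = 1 * 7 = 7
Third share = 1 * 7 = 7

7


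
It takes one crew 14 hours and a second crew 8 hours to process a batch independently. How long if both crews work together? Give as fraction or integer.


Rate of A = 1/14 job per hour
Rate of B = 1/8 job per hour
Combined rate = 1/14 + 1/8
Find common denominator: (8 + 14)/(14*8) = 22/112
Combined rate = 11/56 job per hour
Time together = 1 / (11/56) = 56/11 hours

56/11


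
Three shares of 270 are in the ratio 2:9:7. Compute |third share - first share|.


Total parts = 2 + 9 + 7 = 18
Value per part = 270 / 18 = 15
Shares: 2*15=30, 9*15=135, 7*15=105
Third share = 105, first share = 30
Difference = |105 - 30| = 75

75


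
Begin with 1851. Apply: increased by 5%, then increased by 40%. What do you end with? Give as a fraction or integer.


Start: 1851
Step 1: increase by 5% => multiply by 105/100
  1851 * 105/100 = 38871/20
Step 2: increase by 40% => multiply by 140/100
  38871/20 * 140/100 = 272097/100
Final value = 272097/100

272097/100


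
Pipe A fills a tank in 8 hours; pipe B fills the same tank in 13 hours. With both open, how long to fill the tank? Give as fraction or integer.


Rate of A = 1/8 job per hour
Rate of B = 1/13 job per hour
Combined rate = 1/8 + 1/13
Find common denominator: (13 + 8)/(8*13) = 21/104
Combined rate = 21/104 job per hour
Time together = 1 / (21/104) = 104/21 hours

104/21


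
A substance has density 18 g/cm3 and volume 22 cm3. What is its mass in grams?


Using mass = density * volume
Density = 18 g/cm3
Volume = 22 cm3
Mass = 18 * 22
= 396 g

396


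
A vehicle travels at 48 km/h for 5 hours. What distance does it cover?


Using distance = speed * time
Speed = 48 km/h
Time = 5 hours
Distance = 48 * 5
= 240 km

240


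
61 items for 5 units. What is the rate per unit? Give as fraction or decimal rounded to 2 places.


Total items = 61
Number of units = 5
Unit rate = 61 / 5
= 12.20 items per unit

12.20


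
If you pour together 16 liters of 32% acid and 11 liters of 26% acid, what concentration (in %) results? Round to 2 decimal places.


Solute in mixture 1 = 32% of 16 L = 16*32/100 = 128/25 L
Solute in mixture 2 = 26% of 11 L = 11*26/100 = 143/50 L
Total solute = 128/25 + 143/50 = 399/50 L
Total volume = 16 + 11 = 27 L
Final concentration = 399/50/27 * 100 = 29.56%

29.56


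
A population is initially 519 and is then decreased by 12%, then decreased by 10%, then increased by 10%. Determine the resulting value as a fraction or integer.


Start: 519
Step 1: decrease by 12% => multiply by 88/100
  519 * 88/100 = 11418/25
Step 2: decrease by 10% => multiply by 90/100
  11418/25 * 90/100 = 51381/125
Step 3: increase by 10% => multiply by 110/100
  51381/125 * 110/100 = 565191/1250
Final value = 565191/1250

565191/1250


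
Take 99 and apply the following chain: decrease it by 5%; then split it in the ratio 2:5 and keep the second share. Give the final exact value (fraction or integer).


Start with 99.
Step 1: Decrease by 5%: 99 * 95/100 = 1881/20
Step 2: Split 2:5, second share = 1881/20 * 5/7 = 1881/28
Final result = 1881/28

1881/28


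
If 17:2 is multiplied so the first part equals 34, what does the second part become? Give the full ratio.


Original ratio: 17:2
First term target: 34
Scale factor = 34 / 17 = 2
Multiply second term: 2 * 2 = 4
Equivalent ratio = 34:4

34:4


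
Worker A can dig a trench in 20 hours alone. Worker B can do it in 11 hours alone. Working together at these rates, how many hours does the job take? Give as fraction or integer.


Rate of A = 1/20 job per hour
Rate of B = 1/11 job per hour
Combined rate = 1/20 + 1/11
Find common denominator: (11 + 20)/(20*11) = 31/220
Combined rate = 31/220 job per hour
Time together = 1 / (31/220) = 220/31 hours

220/31


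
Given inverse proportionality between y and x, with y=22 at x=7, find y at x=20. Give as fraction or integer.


Inverse proportion: y = k/x
Find k: k = 7 * 22 = 154
Compute y at x=20: y = 154/20
y = 77/10

77/10


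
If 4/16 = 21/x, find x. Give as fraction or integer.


Setting up: 4/16 = 21/x
Cross multiply: 4 * x = 16 * 21
4x = 336
x = 336/4
x = 84

84


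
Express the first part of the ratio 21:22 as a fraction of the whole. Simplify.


Total parts = 21 + 22 = 43
First part fraction = 21/43
Simplify: 21/43 = 21/43

21/43


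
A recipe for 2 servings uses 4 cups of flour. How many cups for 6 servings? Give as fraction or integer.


Original: 4 cups for 2 servings
Target servings = 6
Scaling factor = 6/2
New amount = 4 * 6/2
= 24/2
= 12 cups

12


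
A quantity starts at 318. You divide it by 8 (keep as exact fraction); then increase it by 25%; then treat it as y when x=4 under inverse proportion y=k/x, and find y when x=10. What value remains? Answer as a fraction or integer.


Start with 318.
Step 1: Divide by 8: 318 / 8 = 159/4
Step 2: Increase by 25%: 159/4 * 125/100 = 795/16
Step 3: Inverse prop: k = (795/16)*4; new y = k/10 = 795/16*4/10 = 159/8
Final result = 159/8

159/8


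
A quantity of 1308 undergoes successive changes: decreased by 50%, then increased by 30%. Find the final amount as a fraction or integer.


Start: 1308
Step 1: decrease by 50% => multiply by 50/100
  1308 * 50/100 = 654
Step 2: increase by 30% => multiply by 130/100
  654 * 130/100 = 4251/5
Final value = 4251/5

4251/5


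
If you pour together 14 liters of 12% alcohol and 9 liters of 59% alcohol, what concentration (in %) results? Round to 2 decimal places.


Solute in mixture 1 = 12% of 14 L = 14*12/100 = 42/25 L
Solute in mixture 2 = 59% of 9 L = 9*59/100 = 531/100 L
Total solute = 42/25 + 531/100 = 699/100 L
Total volume = 14 + 9 = 23 L
Final concentration = 699/100/23 * 100 = 30.39%

30.39


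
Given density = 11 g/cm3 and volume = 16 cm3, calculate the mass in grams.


Using mass = density * volume
Density = 11 g/cm3
Volume = 16 cm3
Mass = 11 * 16
= 176 g

176


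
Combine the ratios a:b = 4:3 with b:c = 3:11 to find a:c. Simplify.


Given a:b = 4:3 and b:c = 3:11
Make b consistent. Multiply first ratio by 3: a:b = 12:9
Multiply second ratio by 3: b:c = 9:33
Now b = 9 in both, so a:b:c = 12:9:33
Therefore a:c = 12:33
Simplify by GCD: a:c = 4:11

4:11


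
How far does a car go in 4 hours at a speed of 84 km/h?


Using distance = speed * time
Speed = 84 km/h
Time = 4 hours
Distance = 84 * 4
= 336 km

336


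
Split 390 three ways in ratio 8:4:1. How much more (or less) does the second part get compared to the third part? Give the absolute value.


Total parts = 8 + 4 + 1 = 13
Value per part = 390 / 13 = 30
Shares: 8*30=240, 4*30=120, 1*30=30
Second share = 120, third share = 30
Difference = |120 - 30| = 90

90


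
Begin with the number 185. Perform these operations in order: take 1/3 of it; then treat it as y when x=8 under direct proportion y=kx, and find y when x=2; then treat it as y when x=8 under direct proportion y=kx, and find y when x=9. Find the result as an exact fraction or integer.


Start with 185.
Step 1: Take 1/3: 185 * 1/3 = 185/3
Step 2: Direct prop: k = (185/3)/8; new y = k*2 = 185/3*2/8 = 185/12
Step 3: Direct prop: k = (185/12)/8; new y = k*9 = 185/12*9/8 = 555/32
Final result = 555/32

555/32


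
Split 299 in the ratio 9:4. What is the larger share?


Total parts = 9 + 4 = 13
Value per part = 299 / 13 = 23
First share = 9 * 23 = 207
Second share = 4 * 23 = 92
Larger share = 207

207


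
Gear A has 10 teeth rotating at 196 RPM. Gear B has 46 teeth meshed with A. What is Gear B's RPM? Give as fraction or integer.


Gear ratio: teeth_A * RPM_A = teeth_B * RPM_B
10 * 196 = 46 * RPM_B
1960 = 46 * RPM_B
RPM_B = 1960 / 46
RPM_B = 980/23

980/23


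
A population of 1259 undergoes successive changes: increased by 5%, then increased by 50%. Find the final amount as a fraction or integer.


Start: 1259
Step 1: increase by 5% => multiply by 105/100
  1259 * 105/100 = 26439/20
Step 2: increase by 50% => multiply by 150/100
  26439/20 * 150/100 = 79317/40
Final value = 79317/40

79317/40


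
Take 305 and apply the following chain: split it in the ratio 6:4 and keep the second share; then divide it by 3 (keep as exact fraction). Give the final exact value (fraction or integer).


Start with 305.
Step 1: Split 6:4, second share = 305 * 4/10 = 122
Step 2: Divide by 3: 122 / 3 = 122/3
Final result = 122/3

122/3


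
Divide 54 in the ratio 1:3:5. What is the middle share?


Ratio = 1:3:5
Total parts = 1 + 3 + 5 = 9
Value per part = 54 / 9 = 6
First share = 1 * 6 = 6
Middle share = 3 * 6 = 18
Third share = 5 * 6 = 30

18


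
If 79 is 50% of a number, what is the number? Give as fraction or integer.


Given: 79 is 50% of the whole
Set up: 79 = 50/100 * whole
whole = 79 * 100 / 50
whole = 7900 / 50
whole = 158

158


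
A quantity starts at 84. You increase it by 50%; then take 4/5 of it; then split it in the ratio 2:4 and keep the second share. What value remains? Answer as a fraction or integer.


Start with 84.
Step 1: Increase by 50%: 84 * 150/100 = 126
Step 2: Take 4/5: 126 * 4/5 = 504/5
Step 3: Split 2:4, second share = 504/5 * 4/6 = 336/5
Final result = 336/5

336/5


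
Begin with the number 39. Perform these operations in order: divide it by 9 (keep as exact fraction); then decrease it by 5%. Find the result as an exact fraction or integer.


Start with 39.
Step 1: Divide by 9: 39 / 9 = 13/3
Step 2: Decrease by 5%: 13/3 * 95/100 = 247/60
Final result = 247/60

247/60


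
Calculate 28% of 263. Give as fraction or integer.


Compute 28% of 263
Convert percentage: 28% = 28/100
Multiply: 263 * 28/100
= 7364/100
= 1841/25

1841/25


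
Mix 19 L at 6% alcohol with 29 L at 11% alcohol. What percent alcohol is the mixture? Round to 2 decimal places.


Solute in mixture 1 = 6% of 19 L = 19*6/100 = 57/50 L
Solute in mixture 2 = 11% of 29 L = 29*11/100 = 319/100 L
Total solute = 57/50 + 319/100 = 433/100 L
Total volume = 19 + 29 = 48 L
Final concentration = 433/100/48 * 100 = 9.02%

9.02


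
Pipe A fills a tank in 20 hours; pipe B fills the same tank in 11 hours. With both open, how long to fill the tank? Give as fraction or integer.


Rate of A = 1/20 job per hour
Rate of B = 1/11 job per hour
Combined rate = 1/20 + 1/11
Find common denominator: (11 + 20)/(20*11) = 31/220
Combined rate = 31/220 job per hour
Time together = 1 / (31/220) = 220/31 hours

220/31


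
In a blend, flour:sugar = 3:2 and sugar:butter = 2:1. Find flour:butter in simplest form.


Given a:b = 3:2 and b:c = 2:1
Make b consistent. Multiply first ratio by 2: a:b = 6:4
Multiply second ratio by 2: b:c = 4:2
Now b = 4 in both, so a:b:c = 6:4:2
Therefore a:c = 6:2
Simplify by GCD: a:c = 3:1

3:1


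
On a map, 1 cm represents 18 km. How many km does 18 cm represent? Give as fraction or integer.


Map scale: 1 cm = 18 km
Measured distance on map = 18 cm
Set up proportion: 18 * 18 / 1
= 324 / 1
= 324 km

324


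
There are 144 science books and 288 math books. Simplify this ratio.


Find GCD(144, 288)
GCD = 144
Divide both by 144: 144/144 = 1, 288/144 = 2
Simplified ratio = 1:2

1:2


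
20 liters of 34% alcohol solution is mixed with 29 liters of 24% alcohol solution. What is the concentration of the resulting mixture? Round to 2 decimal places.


Solute in mixture 1 = 34% of 20 L = 20*34/100 = 34/5 L
Solute in mixture 2 = 24% of 29 L = 29*24/100 = 174/25 L
Total solute = 34/5 + 174/25 = 344/25 L
Total volume = 20 + 29 = 49 L
Final concentration = 344/25/49 * 100 = 28.08%

28.08


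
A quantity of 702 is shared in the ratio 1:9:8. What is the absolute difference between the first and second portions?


Total parts = 1 + 9 + 8 = 18
Value per part = 702 / 18 = 39
Shares: 1*39=39, 9*39=351, 8*39=312
First share = 39, second share = 351
Difference = |39 - 351| = 312

312


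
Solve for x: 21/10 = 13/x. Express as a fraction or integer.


Setting up: 21/10 = 13/x
Cross multiply: 21 * x = 10 * 13
21x = 130
x = 130/21
x = 130/21

130/21


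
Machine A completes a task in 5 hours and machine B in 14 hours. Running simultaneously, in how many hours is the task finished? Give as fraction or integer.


Rate of A = 1/5 job per hour
Rate of B = 1/14 job per hour
Combined rate = 1/5 + 1/14
Find common denominator: (14 + 5)/(5*14) = 19/70
Combined rate = 19/70 job per hour
Time together = 1 / (19/70) = 70/19 hours

70/19


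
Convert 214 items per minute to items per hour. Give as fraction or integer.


Converting from per minute to per hour
Rate = 214 items per minute
Multiply by 60: 214 * 60
= 12840 items per hour

12840


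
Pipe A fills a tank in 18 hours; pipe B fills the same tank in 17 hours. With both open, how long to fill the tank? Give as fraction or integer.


Rate of A = 1/18 job per hour
Rate of B = 1/17 job per hour
Combined rate = 1/18 + 1/17
Find common denominator: (17 + 18)/(18*17) = 35/306
Combined rate = 35/306 job per hour
Time together = 1 / (35/306) = 306/35 hours

306/35


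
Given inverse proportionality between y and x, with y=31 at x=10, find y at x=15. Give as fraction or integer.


Inverse proportion: y = k/x
Find k: k = 10 * 31 = 310
Compute y at x=15: y = 310/15
y = 62/3

62/3


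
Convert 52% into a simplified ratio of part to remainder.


Part = 52%, Remainder = 48%
Ratio = 52:48
GCD(52, 48) = 4
Simplify: 13:12 = 13:12

13:12


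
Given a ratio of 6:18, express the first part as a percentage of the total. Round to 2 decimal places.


Total parts = 6 + 18 = 24
First part fraction = 6/24
Percentage = (6/24) * 100
= 0.25 * 100
= 25.00%

25.00


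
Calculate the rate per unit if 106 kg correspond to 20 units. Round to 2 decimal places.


Total kg = 106
Number of units = 20
Unit rate = 106 / 20
= 5.30 kg per unit

5.30


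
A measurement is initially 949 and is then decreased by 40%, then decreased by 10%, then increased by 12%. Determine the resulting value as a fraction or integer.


Start: 949
Step 1: decrease by 40% => multiply by 60/100
  949 * 60/100 = 2847/5
Step 2: decrease by 10% => multiply by 90/100
  2847/5 * 90/100 = 25623/50
Step 3: increase by 12% => multiply by 112/100
  25623/50 * 112/100 = 358722/625
Final value = 358722/625

358722/625


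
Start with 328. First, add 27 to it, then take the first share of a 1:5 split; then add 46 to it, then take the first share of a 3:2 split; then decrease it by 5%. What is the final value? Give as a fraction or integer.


Start with 328.
Step 1: Add 27: 328+27=355; split 1:5 first = 355*1/6 = 355/6
Step 2: Add 46: 355/6+46=631/6; split 3:2 first = 631/6*3/5 = 631/10
Step 3: Decrease by 5%: 631/10 * 95/100 = 11989/200
Final result = 11989/200

11989/200


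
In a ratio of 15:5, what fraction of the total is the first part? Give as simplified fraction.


Total parts = 15 + 5 = 20
First part fraction = 15/20
Simplify: 15/20 = 3/4

3/4


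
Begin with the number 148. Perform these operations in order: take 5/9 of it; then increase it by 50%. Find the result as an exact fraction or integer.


Start with 148.
Step 1: Take 5/9: 148 * 5/9 = 740/9
Step 2: Increase by 50%: 740/9 * 150/100 = 370/3
Final result = 370/3

370/3


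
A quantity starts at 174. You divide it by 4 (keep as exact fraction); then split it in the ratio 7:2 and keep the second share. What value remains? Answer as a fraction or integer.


Start with 174.
Step 1: Divide by 4: 174 / 4 = 87/2
Step 2: Split 7:2, second share = 87/2 * 2/9 = 29/3
Final result = 29/3

29/3
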